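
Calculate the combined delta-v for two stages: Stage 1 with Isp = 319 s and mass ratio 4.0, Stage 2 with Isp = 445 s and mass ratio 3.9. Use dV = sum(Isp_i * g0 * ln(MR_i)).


dV1 = 319 * 9.81 * ln(4.0) = 4338.3 m/s
dV2 = 445 * 9.81 * ln(3.9) = 5941.3 m/s
Total dV = 4338.3 + 5941.3 = 10279.6 m/s ~ 10280 m/s

10280 m/s


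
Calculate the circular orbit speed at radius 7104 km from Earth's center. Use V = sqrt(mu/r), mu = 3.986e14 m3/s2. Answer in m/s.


V = sqrt(3.986e14 / 7104000) = 7491 m/s

7491 m/s


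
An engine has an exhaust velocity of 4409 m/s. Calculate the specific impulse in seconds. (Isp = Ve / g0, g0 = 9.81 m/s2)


Isp = Ve / g0 = 4409 / 9.81 = 449.4 s

449.4 s


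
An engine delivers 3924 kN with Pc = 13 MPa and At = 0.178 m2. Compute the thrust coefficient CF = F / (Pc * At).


CF = 3924000 / (13e6 * 0.178) = 1.7

1.7


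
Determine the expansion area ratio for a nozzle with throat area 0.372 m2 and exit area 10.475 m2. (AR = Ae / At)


AR = 10.475 / 0.372 = 28.2

28.2


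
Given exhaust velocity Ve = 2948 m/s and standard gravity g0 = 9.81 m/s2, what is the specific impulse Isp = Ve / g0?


Isp = Ve / g0 = 2948 / 9.81 = 300.5 s

300.5 s


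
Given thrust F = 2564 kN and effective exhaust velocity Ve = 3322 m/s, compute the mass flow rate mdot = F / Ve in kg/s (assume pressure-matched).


mdot = F / Ve = 2564000 / 3322 = 771.8 kg/s

771.8 kg/s


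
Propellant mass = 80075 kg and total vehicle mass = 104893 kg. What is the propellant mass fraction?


PMF = 80075 / 104893 = 0.763

0.763


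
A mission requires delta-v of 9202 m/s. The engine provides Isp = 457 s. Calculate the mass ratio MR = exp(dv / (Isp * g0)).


Ve = 457 * 9.81 = 4483.17 m/s
MR = exp(9202 / 4483.17) = 7.788

7.788


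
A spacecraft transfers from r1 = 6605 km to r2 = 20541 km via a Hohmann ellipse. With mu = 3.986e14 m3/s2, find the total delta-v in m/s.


V1 = sqrt(mu/r1) = 7768.41 m/s
dV1 = V1*(sqrt(2*r2/(r1+r2)) - 1) = 1788.23 m/s
V2 = sqrt(mu/r2) = 4405.12 m/s
dV2 = V2*(1 - sqrt(2*r1/(r1+r2))) = 1332.17 m/s
Total dV = 3120 m/s

3120 m/s


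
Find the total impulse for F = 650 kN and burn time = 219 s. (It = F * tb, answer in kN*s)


It = 650 * 219 = 142350 kN*s

142350 kN*s


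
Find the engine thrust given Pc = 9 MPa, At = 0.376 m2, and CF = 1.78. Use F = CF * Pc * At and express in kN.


F = 1.78 * 9e6 * 0.376 = 6.0235e+06 N = 6023.5 kN

6023.5 kN


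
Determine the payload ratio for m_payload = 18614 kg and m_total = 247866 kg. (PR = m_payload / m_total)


PR = 18614 / 247866 = 0.0751

0.0751


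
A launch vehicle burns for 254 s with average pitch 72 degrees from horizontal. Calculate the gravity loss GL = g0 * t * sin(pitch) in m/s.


GL = 9.81 * 254 * sin(72 deg) = 2370 m/s

2370 m/s


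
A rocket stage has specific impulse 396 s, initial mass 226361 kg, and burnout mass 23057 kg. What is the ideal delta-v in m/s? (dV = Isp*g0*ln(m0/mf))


Ve = 396 * 9.81 = 3884.76 m/s
dV = 3884.76 * ln(226361/23057) = 8873 m/s

8873 m/s


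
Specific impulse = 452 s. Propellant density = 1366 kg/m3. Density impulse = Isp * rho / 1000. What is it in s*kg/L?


rho*Isp = 452 * 1366 / 1000 = 617 s*kg/L

617 s*kg/L


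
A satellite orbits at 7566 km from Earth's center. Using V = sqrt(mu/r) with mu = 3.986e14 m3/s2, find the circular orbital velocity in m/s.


V = sqrt(3.986e14 / 7566000) = 7258 m/s

7258 m/s


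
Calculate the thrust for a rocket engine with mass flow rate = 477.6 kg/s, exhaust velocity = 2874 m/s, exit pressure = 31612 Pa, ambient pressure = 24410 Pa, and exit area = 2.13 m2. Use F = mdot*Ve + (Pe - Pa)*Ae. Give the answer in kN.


F = 477.6 * 2874 + (31612 - 24410) * 2.13 = 1.3880e+06 N = 1388.0 kN

1388.0 kN


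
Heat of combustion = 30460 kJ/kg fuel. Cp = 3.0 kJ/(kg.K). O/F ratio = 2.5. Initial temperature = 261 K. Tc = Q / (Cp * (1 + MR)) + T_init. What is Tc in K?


Tc = 30460 / (3.0 * (1 + 2.5)) + 261 = 3162 K

3162 K


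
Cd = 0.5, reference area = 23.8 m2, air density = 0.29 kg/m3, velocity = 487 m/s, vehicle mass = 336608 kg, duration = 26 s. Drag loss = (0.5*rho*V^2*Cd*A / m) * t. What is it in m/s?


D = 0.5 * 0.29 * 487^2 * 0.5 * 23.8 = 409235.11 N
a = 409235.11 / 336608 = 1.2158 m/s2
dV = 1.2158 * 26 = 31.6 m/s

31.6 m/s


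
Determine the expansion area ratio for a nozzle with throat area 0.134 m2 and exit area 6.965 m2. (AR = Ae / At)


AR = 6.965 / 0.134 = 52.0

52.0


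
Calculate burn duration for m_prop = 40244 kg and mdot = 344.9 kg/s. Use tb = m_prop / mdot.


tb = 40244 / 344.9 = 116.7 s

116.7 s


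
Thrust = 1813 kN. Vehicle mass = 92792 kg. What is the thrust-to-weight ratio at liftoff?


TWR = 1813000 / (92792 * 9.81) = 1.99

1.99


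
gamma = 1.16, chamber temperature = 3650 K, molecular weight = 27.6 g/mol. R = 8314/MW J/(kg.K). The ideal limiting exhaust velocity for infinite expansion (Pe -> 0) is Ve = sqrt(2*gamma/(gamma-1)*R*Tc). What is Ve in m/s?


R = 8314 / 27.6 = 301.23 J/(kg.K)
Ve = sqrt(2 * 1.16 / (1.16 - 1) * 301.23 * 3650) = 3993 m/s

3993 m/s


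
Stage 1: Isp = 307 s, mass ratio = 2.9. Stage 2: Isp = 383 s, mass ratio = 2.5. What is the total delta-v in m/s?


dV1 = 307 * 9.81 * ln(2.9) = 3206.6 m/s
dV2 = 383 * 9.81 * ln(2.5) = 3442.7 m/s
Total dV = 3206.6 + 3442.7 = 6649.3 m/s ~ 6649 m/s

6649 m/s


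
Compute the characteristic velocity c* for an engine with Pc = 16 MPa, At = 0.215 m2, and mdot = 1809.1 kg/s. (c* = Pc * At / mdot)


c* = 16e6 * 0.215 / 1809.1 = 1901 m/s

1901 m/s


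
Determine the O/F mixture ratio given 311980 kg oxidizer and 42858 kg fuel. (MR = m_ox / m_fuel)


MR = 311980 / 42858 = 7.28

7.28


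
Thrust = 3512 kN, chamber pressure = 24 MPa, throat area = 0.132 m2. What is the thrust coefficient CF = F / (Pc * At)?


CF = 3512000 / (24e6 * 0.132) = 1.11

1.11


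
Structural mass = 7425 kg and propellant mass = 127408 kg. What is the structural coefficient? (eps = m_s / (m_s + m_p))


eps = 7425 / (7425 + 127408) = 0.0551

0.0551


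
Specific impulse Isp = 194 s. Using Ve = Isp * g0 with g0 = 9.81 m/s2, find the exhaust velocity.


Ve = Isp * g0 = 194 * 9.81 = 1903.1 m/s

1903.1 m/s


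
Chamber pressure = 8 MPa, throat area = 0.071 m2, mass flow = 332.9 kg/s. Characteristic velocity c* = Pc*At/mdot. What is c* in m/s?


c* = 8e6 * 0.071 / 332.9 = 1706 m/s

1706 m/s


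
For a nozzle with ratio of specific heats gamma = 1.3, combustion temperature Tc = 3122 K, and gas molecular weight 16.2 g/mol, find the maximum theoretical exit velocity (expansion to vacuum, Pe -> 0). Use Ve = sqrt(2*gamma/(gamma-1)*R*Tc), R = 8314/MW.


R = 8314 / 16.2 = 513.21 J/(kg.K)
Ve = sqrt(2 * 1.3 / (1.3 - 1) * 513.21 * 3122) = 3726 m/s

3726 m/s


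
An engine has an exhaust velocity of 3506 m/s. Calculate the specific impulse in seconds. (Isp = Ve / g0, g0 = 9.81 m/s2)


Isp = Ve / g0 = 3506 / 9.81 = 357.4 s

357.4 s


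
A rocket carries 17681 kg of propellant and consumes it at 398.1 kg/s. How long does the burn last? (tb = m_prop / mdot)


tb = 17681 / 398.1 = 44.4 s

44.4 s


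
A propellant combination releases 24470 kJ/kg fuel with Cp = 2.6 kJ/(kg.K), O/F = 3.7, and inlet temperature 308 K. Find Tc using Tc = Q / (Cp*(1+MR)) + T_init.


Tc = 24470 / (2.6 * (1 + 3.7)) + 308 = 2310 K

2310 K


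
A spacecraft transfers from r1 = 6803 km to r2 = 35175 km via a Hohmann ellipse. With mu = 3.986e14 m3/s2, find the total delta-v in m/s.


V1 = sqrt(mu/r1) = 7654.53 m/s
dV1 = V1*(sqrt(2*r2/(r1+r2)) - 1) = 2254.69 m/s
V2 = sqrt(mu/r2) = 3366.29 m/s
dV2 = V2*(1 - sqrt(2*r1/(r1+r2))) = 1449.8 m/s
Total dV = 3704 m/s

3704 m/s


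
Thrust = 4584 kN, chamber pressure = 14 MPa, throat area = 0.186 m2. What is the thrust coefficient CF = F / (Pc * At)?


CF = 4584000 / (14e6 * 0.186) = 1.76

1.76


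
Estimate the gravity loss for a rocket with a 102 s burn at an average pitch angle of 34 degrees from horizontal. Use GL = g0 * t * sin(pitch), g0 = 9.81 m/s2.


GL = 9.81 * 102 * sin(34 deg) = 560 m/s

560 m/s


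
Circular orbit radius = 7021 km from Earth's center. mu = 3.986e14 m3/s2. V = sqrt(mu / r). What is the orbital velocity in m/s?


V = sqrt(3.986e14 / 7021000) = 7535 m/s

7535 m/s


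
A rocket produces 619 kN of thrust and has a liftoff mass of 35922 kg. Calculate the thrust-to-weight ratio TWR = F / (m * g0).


TWR = 619000 / (35922 * 9.81) = 1.76

1.76


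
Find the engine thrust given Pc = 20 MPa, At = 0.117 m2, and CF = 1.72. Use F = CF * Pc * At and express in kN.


F = 1.72 * 20e6 * 0.117 = 4.0248e+06 N = 4024.8 kN

4024.8 kN


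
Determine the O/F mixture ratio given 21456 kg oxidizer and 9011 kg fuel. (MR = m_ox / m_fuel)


MR = 21456 / 9011 = 2.38

2.38


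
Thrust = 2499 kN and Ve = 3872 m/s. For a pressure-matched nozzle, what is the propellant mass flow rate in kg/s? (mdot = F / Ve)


mdot = F / Ve = 2499000 / 3872 = 645.4 kg/s

645.4 kg/s


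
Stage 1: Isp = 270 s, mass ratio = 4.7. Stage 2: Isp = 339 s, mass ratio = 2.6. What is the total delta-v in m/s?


dV1 = 270 * 9.81 * ln(4.7) = 4099.0 m/s
dV2 = 339 * 9.81 * ln(2.6) = 3177.6 m/s
Total dV = 4099.0 + 3177.6 = 7276.6 m/s ~ 7277 m/s

7277 m/s


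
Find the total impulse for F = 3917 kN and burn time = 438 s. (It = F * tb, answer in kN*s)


It = 3917 * 438 = 1715646 kN*s

1715646 kN*s


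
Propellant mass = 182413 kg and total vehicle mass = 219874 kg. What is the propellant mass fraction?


PMF = 182413 / 219874 = 0.83

0.83


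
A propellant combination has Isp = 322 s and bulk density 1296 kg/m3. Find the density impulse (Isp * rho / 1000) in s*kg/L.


rho*Isp = 322 * 1296 / 1000 = 417 s*kg/L

417 s*kg/L


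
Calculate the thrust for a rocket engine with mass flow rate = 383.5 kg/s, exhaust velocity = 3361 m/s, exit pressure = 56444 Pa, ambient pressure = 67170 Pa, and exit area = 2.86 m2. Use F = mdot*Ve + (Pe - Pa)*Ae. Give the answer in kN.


F = 383.5 * 3361 + (56444 - 67170) * 2.86 = 1.2583e+06 N = 1258.3 kN

1258.3 kN


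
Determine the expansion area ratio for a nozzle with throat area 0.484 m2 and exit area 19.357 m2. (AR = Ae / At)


AR = 19.357 / 0.484 = 40.0

40.0


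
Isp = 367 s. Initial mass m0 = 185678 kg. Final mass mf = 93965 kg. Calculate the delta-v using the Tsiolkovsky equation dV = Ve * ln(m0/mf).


Ve = 367 * 9.81 = 3600.27 m/s
dV = 3600.27 * ln(185678/93965) = 2452 m/s

2452 m/s


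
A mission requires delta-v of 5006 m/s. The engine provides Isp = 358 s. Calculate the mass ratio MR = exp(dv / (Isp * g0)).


Ve = 358 * 9.81 = 3511.98 m/s
MR = exp(5006 / 3511.98) = 4.16

4.16


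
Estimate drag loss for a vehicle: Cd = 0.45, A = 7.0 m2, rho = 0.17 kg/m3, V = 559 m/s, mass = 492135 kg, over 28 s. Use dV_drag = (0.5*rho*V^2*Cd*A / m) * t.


D = 0.5 * 0.17 * 559^2 * 0.45 * 7.0 = 83666.79 N
a = 83666.79 / 492135 = 0.17 m/s2
dV = 0.17 * 28 = 4.8 m/s

4.8 m/s


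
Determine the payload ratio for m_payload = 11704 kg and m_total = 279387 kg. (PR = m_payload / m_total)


PR = 11704 / 279387 = 0.0419

0.0419


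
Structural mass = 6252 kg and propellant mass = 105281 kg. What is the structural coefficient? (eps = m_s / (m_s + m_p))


eps = 6252 / (6252 + 105281) = 0.0561

0.0561


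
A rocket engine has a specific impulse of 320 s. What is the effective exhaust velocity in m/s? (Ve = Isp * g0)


Ve = Isp * g0 = 320 * 9.81 = 3139.2 m/s

3139.2 m/s


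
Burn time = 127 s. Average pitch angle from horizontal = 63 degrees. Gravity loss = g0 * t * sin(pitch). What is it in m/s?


GL = 9.81 * 127 * sin(63 deg) = 1110 m/s

1110 m/s


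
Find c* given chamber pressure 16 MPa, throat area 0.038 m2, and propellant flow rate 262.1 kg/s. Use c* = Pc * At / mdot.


c* = 16e6 * 0.038 / 262.1 = 2320 m/s

2320 m/s


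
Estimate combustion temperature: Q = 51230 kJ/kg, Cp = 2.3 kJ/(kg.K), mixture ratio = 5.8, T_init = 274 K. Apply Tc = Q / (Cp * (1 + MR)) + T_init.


Tc = 51230 / (2.3 * (1 + 5.8)) + 274 = 3550 K

3550 K


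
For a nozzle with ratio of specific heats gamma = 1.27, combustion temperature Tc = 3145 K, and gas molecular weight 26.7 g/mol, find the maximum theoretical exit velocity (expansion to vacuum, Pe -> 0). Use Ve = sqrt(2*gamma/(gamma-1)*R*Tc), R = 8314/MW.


R = 8314 / 26.7 = 311.39 J/(kg.K)
Ve = sqrt(2 * 1.27 / (1.27 - 1) * 311.39 * 3145) = 3035 m/s

3035 m/s


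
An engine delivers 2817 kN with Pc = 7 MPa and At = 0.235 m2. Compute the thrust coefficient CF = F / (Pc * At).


CF = 2817000 / (7e6 * 0.235) = 1.71

1.71


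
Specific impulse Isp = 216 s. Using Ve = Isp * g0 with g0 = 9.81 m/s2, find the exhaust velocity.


Ve = Isp * g0 = 216 * 9.81 = 2119.0 m/s

2119.0 m/s


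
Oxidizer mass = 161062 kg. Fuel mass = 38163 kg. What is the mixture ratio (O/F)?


MR = 161062 / 38163 = 4.22

4.22


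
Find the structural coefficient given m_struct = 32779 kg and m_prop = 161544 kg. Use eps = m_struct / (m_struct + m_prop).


eps = 32779 / (32779 + 161544) = 0.1687

0.1687


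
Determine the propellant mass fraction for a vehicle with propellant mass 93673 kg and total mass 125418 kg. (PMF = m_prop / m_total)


PMF = 93673 / 125418 = 0.747

0.747


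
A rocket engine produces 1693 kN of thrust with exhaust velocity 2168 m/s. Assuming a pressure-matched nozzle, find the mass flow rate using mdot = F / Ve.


mdot = F / Ve = 1693000 / 2168 = 780.9 kg/s

780.9 kg/s


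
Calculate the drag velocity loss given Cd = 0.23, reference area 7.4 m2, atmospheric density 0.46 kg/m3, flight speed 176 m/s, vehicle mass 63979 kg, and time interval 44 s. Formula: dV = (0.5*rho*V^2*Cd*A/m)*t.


D = 0.5 * 0.46 * 176^2 * 0.23 * 7.4 = 12125.86 N
a = 12125.86 / 63979 = 0.1895 m/s2
dV = 0.1895 * 44 = 8.3 m/s

8.3 m/s


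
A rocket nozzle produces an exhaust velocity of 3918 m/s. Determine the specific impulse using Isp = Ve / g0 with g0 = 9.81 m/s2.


Isp = Ve / g0 = 3918 / 9.81 = 399.4 s

399.4 s


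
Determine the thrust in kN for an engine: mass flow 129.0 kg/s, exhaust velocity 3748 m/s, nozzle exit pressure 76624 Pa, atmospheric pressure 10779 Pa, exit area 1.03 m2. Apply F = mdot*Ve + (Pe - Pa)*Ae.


F = 129.0 * 3748 + (76624 - 10779) * 1.03 = 551312.0 N = 551.3 kN

551.3 kN


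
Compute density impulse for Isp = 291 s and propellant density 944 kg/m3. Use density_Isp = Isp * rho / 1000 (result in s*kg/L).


rho*Isp = 291 * 944 / 1000 = 275 s*kg/L

275 s*kg/L


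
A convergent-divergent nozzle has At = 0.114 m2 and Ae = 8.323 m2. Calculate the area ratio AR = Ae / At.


AR = 8.323 / 0.114 = 73.0

73.0


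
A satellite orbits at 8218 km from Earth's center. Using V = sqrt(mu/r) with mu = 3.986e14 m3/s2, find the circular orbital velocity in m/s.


V = sqrt(3.986e14 / 8218000) = 6964 m/s

6964 m/s


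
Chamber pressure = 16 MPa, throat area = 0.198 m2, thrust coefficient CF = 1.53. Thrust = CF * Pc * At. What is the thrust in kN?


F = 1.53 * 16e6 * 0.198 = 4.8470e+06 N = 4847.0 kN

4847.0 kN


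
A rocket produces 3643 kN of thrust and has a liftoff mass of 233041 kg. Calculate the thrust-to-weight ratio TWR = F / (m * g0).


TWR = 3643000 / (233041 * 9.81) = 1.59

1.59


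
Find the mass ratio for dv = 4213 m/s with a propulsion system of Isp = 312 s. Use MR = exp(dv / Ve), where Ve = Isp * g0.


Ve = 312 * 9.81 = 3060.72 m/s
MR = exp(4213 / 3060.72) = 3.961

3.961


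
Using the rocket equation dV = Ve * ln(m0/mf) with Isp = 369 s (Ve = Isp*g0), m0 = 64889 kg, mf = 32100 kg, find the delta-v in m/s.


Ve = 369 * 9.81 = 3619.89 m/s
dV = 3619.89 * ln(64889/32100) = 2548 m/s

2548 m/s


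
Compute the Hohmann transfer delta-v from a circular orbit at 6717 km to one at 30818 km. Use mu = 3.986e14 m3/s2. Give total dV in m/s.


V1 = sqrt(mu/r1) = 7703.37 m/s
dV1 = V1*(sqrt(2*r2/(r1+r2)) - 1) = 2168.05 m/s
V2 = sqrt(mu/r2) = 3596.39 m/s
dV2 = V2*(1 - sqrt(2*r1/(r1+r2))) = 1444.84 m/s
Total dV = 3613 m/s

3613 m/s


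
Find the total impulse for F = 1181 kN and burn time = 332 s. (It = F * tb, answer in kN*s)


It = 1181 * 332 = 392092 kN*s

392092 kN*s


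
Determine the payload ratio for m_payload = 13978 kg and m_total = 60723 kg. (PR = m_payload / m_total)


PR = 13978 / 60723 = 0.2302

0.2302


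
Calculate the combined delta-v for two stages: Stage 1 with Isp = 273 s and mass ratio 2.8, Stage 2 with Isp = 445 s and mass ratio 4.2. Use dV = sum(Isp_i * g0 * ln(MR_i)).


dV1 = 273 * 9.81 * ln(2.8) = 2757.5 m/s
dV2 = 445 * 9.81 * ln(4.2) = 6264.8 m/s
Total dV = 2757.5 + 6264.8 = 9022.3 m/s ~ 9022 m/s

9022 m/s


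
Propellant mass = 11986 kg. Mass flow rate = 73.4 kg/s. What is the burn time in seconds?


tb = 11986 / 73.4 = 163.3 s

163.3 s


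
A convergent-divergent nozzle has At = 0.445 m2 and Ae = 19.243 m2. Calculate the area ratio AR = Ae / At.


AR = 19.243 / 0.445 = 43.2

43.2


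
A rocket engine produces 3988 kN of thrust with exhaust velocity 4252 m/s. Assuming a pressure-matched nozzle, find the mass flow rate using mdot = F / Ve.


mdot = F / Ve = 3988000 / 4252 = 937.9 kg/s

937.9 kg/s


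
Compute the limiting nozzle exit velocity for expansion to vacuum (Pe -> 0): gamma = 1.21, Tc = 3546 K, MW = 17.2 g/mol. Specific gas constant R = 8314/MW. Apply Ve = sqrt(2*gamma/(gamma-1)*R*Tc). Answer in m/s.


R = 8314 / 17.2 = 483.37 J/(kg.K)
Ve = sqrt(2 * 1.21 / (1.21 - 1) * 483.37 * 3546) = 4444 m/s

4444 m/s


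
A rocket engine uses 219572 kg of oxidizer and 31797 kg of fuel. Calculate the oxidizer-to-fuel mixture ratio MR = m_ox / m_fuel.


MR = 219572 / 31797 = 6.91

6.91


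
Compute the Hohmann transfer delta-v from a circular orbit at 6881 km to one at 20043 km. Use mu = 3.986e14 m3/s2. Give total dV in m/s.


V1 = sqrt(mu/r1) = 7611.02 m/s
dV1 = V1*(sqrt(2*r2/(r1+r2)) - 1) = 1675.85 m/s
V2 = sqrt(mu/r2) = 4459.51 m/s
dV2 = V2*(1 - sqrt(2*r1/(r1+r2))) = 1271.22 m/s
Total dV = 2947 m/s

2947 m/s


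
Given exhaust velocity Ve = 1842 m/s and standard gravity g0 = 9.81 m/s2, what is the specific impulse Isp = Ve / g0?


Isp = Ve / g0 = 1842 / 9.81 = 187.8 s

187.8 s


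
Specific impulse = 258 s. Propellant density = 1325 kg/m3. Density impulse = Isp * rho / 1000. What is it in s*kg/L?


rho*Isp = 258 * 1325 / 1000 = 342 s*kg/L

342 s*kg/L


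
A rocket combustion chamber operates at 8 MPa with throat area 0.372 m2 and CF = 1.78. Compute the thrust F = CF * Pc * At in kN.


F = 1.78 * 8e6 * 0.372 = 5.2973e+06 N = 5297.3 kN

5297.3 kN


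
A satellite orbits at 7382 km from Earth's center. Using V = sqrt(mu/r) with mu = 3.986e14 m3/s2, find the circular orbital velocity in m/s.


V = sqrt(3.986e14 / 7382000) = 7348 m/s

7348 m/s


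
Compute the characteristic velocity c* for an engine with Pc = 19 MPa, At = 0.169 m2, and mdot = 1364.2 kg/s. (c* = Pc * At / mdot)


c* = 19e6 * 0.169 / 1364.2 = 2354 m/s

2354 m/s


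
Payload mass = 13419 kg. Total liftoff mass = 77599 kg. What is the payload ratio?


PR = 13419 / 77599 = 0.1729

0.1729


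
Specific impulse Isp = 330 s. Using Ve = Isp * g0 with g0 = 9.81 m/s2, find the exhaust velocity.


Ve = Isp * g0 = 330 * 9.81 = 3237.3 m/s

3237.3 m/s


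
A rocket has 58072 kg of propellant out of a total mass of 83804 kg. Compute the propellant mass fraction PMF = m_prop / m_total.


PMF = 58072 / 83804 = 0.693

0.693


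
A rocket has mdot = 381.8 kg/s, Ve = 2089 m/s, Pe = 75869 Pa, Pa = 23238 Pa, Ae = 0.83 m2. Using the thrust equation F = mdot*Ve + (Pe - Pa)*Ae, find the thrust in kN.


F = 381.8 * 2089 + (75869 - 23238) * 0.83 = 841264.0 N = 841.3 kN

841.3 kN


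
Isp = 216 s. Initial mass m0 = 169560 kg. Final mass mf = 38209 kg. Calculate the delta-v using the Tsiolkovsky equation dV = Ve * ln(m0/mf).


Ve = 216 * 9.81 = 2118.96 m/s
dV = 2118.96 * ln(169560/38209) = 3158 m/s

3158 m/s


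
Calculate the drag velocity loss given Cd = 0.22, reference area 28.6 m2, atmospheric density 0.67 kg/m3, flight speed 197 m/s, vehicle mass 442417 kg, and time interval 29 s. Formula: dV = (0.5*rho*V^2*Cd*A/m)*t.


D = 0.5 * 0.67 * 197^2 * 0.22 * 28.6 = 81802.39 N
a = 81802.39 / 442417 = 0.1849 m/s2
dV = 0.1849 * 29 = 5.4 m/s

5.4 m/s


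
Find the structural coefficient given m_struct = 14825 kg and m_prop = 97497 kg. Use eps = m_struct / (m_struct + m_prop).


eps = 14825 / (14825 + 97497) = 0.132

0.132


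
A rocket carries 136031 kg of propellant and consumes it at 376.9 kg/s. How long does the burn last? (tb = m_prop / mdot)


tb = 136031 / 376.9 = 360.9 s

360.9 s


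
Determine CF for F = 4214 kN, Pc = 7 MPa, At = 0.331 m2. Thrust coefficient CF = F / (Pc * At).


CF = 4214000 / (7e6 * 0.331) = 1.82

1.82


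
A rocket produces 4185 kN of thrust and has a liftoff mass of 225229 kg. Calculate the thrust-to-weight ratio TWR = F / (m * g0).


TWR = 4185000 / (225229 * 9.81) = 1.89

1.89


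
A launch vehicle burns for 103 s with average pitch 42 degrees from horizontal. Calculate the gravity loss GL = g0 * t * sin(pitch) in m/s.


GL = 9.81 * 103 * sin(42 deg) = 676 m/s

676 m/s


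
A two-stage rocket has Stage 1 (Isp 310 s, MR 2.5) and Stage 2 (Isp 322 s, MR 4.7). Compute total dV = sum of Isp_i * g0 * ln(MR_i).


dV1 = 310 * 9.81 * ln(2.5) = 2786.5 m/s
dV2 = 322 * 9.81 * ln(4.7) = 4888.5 m/s
Total dV = 2786.5 + 4888.5 = 7675.0 m/s ~ 7675 m/s

7675 m/s


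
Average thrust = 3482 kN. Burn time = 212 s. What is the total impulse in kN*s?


It = 3482 * 212 = 738184 kN*s

738184 kN*s


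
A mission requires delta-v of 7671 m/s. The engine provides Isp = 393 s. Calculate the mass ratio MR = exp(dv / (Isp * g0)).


Ve = 393 * 9.81 = 3855.33 m/s
MR = exp(7671 / 3855.33) = 7.313

7.313


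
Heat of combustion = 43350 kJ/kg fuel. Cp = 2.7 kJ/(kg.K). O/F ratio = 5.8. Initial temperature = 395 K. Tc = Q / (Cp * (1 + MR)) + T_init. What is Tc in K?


Tc = 43350 / (2.7 * (1 + 5.8)) + 395 = 2756 K

2756 K


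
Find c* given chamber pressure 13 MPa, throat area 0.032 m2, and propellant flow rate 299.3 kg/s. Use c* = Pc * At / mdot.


c* = 13e6 * 0.032 / 299.3 = 1390 m/s

1390 m/s


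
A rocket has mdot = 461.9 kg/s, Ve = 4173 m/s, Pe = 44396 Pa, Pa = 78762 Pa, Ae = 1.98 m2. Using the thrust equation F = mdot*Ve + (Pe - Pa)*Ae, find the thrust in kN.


F = 461.9 * 4173 + (44396 - 78762) * 1.98 = 1.8595e+06 N = 1859.5 kN

1859.5 kN


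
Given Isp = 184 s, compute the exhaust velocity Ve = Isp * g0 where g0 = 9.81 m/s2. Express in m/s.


Ve = Isp * g0 = 184 * 9.81 = 1805.0 m/s

1805.0 m/s


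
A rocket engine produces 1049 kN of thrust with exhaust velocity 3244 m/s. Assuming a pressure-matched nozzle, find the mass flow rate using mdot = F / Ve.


mdot = F / Ve = 1049000 / 3244 = 323.4 kg/s

323.4 kg/s


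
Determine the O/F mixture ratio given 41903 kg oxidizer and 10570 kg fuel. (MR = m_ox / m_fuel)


MR = 41903 / 10570 = 3.96

3.96


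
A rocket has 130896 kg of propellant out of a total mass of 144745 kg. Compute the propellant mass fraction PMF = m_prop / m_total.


PMF = 130896 / 144745 = 0.904

0.904


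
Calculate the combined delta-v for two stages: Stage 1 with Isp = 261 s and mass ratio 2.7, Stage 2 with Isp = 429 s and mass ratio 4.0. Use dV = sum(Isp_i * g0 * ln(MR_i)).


dV1 = 261 * 9.81 * ln(2.7) = 2543.1 m/s
dV2 = 429 * 9.81 * ln(4.0) = 5834.2 m/s
Total dV = 2543.1 + 5834.2 = 8377.3 m/s ~ 8377 m/s

8377 m/s


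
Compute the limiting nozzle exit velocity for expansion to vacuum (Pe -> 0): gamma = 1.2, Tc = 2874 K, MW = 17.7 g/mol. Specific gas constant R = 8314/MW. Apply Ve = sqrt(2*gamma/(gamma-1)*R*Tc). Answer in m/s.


R = 8314 / 17.7 = 469.72 J/(kg.K)
Ve = sqrt(2 * 1.2 / (1.2 - 1) * 469.72 * 2874) = 4025 m/s

4025 m/s


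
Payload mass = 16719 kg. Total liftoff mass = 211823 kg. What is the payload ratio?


PR = 16719 / 211823 = 0.0789

0.0789


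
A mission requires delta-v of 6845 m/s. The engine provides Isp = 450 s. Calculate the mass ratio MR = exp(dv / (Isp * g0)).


Ve = 450 * 9.81 = 4414.5 m/s
MR = exp(6845 / 4414.5) = 4.714

4.714


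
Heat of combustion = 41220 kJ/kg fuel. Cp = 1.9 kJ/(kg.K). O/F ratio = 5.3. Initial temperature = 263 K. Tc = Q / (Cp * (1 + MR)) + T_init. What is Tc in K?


Tc = 41220 / (1.9 * (1 + 5.3)) + 263 = 3707 K

3707 K


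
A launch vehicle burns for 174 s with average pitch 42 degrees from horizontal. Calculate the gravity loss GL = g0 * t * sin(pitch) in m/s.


GL = 9.81 * 174 * sin(42 deg) = 1142 m/s

1142 m/s


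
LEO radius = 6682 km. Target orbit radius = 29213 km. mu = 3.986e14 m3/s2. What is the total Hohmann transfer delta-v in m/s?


V1 = sqrt(mu/r1) = 7723.52 m/s
dV1 = V1*(sqrt(2*r2/(r1+r2)) - 1) = 2130.23 m/s
V2 = sqrt(mu/r2) = 3693.86 m/s
dV2 = V2*(1 - sqrt(2*r1/(r1+r2))) = 1439.98 m/s
Total dV = 3570 m/s

3570 m/s


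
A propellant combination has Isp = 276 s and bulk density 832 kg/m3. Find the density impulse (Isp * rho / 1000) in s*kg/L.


rho*Isp = 276 * 832 / 1000 = 230 s*kg/L

230 s*kg/L


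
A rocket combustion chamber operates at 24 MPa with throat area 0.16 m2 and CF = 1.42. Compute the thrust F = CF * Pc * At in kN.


F = 1.42 * 24e6 * 0.16 = 5.4528e+06 N = 5452.8 kN

5452.8 kN


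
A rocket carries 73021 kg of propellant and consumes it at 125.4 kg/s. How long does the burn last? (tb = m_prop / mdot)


tb = 73021 / 125.4 = 582.3 s

582.3 s


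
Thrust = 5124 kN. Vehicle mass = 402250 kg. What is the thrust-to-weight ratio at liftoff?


TWR = 5124000 / (402250 * 9.81) = 1.3

1.3


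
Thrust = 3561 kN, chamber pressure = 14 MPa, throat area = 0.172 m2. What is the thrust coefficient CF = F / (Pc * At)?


CF = 3561000 / (14e6 * 0.172) = 1.48

1.48


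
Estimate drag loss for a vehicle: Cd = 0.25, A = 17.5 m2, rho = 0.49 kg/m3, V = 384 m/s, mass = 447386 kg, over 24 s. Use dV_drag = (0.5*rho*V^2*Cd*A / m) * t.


D = 0.5 * 0.49 * 384^2 * 0.25 * 17.5 = 158054.4 N
a = 158054.4 / 447386 = 0.3533 m/s2
dV = 0.3533 * 24 = 8.5 m/s

8.5 m/s


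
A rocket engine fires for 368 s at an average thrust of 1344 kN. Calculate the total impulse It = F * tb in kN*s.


It = 1344 * 368 = 494592 kN*s

494592 kN*s


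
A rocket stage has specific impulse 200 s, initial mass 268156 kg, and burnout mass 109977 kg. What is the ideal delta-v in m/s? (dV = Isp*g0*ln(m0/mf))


Ve = 200 * 9.81 = 1962.0 m/s
dV = 1962.0 * ln(268156/109977) = 1749 m/s

1749 m/s


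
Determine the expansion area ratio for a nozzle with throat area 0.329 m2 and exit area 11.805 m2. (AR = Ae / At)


AR = 11.805 / 0.329 = 35.9

35.9


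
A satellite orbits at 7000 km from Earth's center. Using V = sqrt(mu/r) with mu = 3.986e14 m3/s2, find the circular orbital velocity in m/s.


V = sqrt(3.986e14 / 7000000) = 7546 m/s

7546 m/s


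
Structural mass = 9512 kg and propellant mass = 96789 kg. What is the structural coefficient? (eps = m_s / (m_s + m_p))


eps = 9512 / (9512 + 96789) = 0.0895

0.0895


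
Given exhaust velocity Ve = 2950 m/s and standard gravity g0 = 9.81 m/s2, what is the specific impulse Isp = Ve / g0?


Isp = Ve / g0 = 2950 / 9.81 = 300.7 s

300.7 s


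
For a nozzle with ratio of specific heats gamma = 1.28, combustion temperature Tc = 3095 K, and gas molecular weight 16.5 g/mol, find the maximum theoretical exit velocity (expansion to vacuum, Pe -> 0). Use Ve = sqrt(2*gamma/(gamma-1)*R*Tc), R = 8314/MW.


R = 8314 / 16.5 = 503.88 J/(kg.K)
Ve = sqrt(2 * 1.28 / (1.28 - 1) * 503.88 * 3095) = 3776 m/s

3776 m/s


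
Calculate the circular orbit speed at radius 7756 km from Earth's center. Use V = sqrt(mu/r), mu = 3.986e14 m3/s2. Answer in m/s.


V = sqrt(3.986e14 / 7756000) = 7169 m/s

7169 m/s


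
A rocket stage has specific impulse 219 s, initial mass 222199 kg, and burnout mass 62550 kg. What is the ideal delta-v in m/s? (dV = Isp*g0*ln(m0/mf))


Ve = 219 * 9.81 = 2148.39 m/s
dV = 2148.39 * ln(222199/62550) = 2723 m/s

2723 m/s


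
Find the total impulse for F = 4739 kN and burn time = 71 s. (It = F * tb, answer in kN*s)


It = 4739 * 71 = 336469 kN*s

336469 kN*s


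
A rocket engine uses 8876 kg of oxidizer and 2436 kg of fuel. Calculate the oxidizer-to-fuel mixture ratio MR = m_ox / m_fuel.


MR = 8876 / 2436 = 3.64

3.64


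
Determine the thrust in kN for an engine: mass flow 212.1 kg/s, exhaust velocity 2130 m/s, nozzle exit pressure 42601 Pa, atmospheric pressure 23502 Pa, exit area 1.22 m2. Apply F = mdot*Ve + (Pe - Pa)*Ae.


F = 212.1 * 2130 + (42601 - 23502) * 1.22 = 475074.0 N = 475.1 kN

475.1 kN


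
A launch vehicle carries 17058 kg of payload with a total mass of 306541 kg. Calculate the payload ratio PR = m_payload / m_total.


PR = 17058 / 306541 = 0.0556

0.0556


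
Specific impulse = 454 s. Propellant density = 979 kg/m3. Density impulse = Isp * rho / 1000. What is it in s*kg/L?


rho*Isp = 454 * 979 / 1000 = 444 s*kg/L

444 s*kg/L


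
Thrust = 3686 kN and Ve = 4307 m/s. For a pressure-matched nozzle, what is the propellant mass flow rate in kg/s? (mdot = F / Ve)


mdot = F / Ve = 3686000 / 4307 = 855.8 kg/s

855.8 kg/s


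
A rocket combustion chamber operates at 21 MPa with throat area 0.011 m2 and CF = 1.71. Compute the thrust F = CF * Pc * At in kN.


F = 1.71 * 21e6 * 0.011 = 395010.0 N = 395.0 kN

395.0 kN


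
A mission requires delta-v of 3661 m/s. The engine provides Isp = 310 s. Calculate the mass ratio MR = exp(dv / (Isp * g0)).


Ve = 310 * 9.81 = 3041.1 m/s
MR = exp(3661 / 3041.1) = 3.333

3.333


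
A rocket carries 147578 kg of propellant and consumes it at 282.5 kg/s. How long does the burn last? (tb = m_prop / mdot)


tb = 147578 / 282.5 = 522.4 s

522.4 s


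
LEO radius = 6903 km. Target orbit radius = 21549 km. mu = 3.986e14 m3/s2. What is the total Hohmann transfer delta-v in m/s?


V1 = sqrt(mu/r1) = 7598.88 m/s
dV1 = V1*(sqrt(2*r2/(r1+r2)) - 1) = 1753.49 m/s
V2 = sqrt(mu/r2) = 4300.86 m/s
dV2 = V2*(1 - sqrt(2*r1/(r1+r2))) = 1304.92 m/s
Total dV = 3058 m/s

3058 m/s


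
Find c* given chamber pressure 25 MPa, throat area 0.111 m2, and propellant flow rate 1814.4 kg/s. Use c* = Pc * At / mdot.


c* = 25e6 * 0.111 / 1814.4 = 1529 m/s

1529 m/s


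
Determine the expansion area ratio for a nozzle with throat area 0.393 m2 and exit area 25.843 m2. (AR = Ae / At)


AR = 25.843 / 0.393 = 65.8

65.8


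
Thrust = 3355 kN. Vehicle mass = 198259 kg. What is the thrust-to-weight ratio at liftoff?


TWR = 3355000 / (198259 * 9.81) = 1.73

1.73


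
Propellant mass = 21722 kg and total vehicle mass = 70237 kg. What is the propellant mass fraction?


PMF = 21722 / 70237 = 0.309

0.309


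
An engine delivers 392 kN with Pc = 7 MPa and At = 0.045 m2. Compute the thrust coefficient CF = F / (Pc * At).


CF = 392000 / (7e6 * 0.045) = 1.24

1.24


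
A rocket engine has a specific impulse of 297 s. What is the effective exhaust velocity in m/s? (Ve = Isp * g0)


Ve = Isp * g0 = 297 * 9.81 = 2913.6 m/s

2913.6 m/s


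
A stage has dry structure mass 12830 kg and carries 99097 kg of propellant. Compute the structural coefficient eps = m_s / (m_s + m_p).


eps = 12830 / (12830 + 99097) = 0.1146

0.1146


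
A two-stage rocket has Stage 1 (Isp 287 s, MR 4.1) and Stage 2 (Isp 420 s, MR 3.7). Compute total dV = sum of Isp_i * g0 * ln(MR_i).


dV1 = 287 * 9.81 * ln(4.1) = 3972.6 m/s
dV2 = 420 * 9.81 * ln(3.7) = 5390.6 m/s
Total dV = 3972.6 + 5390.6 = 9363.2 m/s ~ 9363 m/s

9363 m/s


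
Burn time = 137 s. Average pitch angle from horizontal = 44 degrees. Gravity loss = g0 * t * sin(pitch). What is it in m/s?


GL = 9.81 * 137 * sin(44 deg) = 934 m/s

934 m/s


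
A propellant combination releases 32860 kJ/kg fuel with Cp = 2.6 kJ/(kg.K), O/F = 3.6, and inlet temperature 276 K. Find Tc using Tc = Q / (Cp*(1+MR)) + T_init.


Tc = 32860 / (2.6 * (1 + 3.6)) + 276 = 3023 K

3023 K


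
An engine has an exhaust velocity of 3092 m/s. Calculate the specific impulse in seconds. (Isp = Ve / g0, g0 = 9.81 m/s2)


Isp = Ve / g0 = 3092 / 9.81 = 315.2 s

315.2 s


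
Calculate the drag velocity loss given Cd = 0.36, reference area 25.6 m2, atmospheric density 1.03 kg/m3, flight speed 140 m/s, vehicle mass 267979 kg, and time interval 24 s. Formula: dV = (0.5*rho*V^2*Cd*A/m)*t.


D = 0.5 * 1.03 * 140^2 * 0.36 * 25.6 = 93026.3 N
a = 93026.3 / 267979 = 0.3471 m/s2
dV = 0.3471 * 24 = 8.3 m/s

8.3 m/s


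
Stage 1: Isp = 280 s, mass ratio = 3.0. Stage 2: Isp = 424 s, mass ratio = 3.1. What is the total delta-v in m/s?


dV1 = 280 * 9.81 * ln(3.0) = 3017.7 m/s
dV2 = 424 * 9.81 * ln(3.1) = 4706.0 m/s
Total dV = 3017.7 + 4706.0 = 7723.7 m/s ~ 7724 m/s

7724 m/s


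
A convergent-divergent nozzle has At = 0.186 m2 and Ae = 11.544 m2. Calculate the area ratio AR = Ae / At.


AR = 11.544 / 0.186 = 62.1

62.1


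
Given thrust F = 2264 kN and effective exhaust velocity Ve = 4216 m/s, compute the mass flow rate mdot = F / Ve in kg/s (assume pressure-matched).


mdot = F / Ve = 2264000 / 4216 = 537.0 kg/s

537.0 kg/s


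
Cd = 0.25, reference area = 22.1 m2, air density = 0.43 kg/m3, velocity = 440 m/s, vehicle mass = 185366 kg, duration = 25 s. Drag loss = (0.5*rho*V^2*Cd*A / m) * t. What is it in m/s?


D = 0.5 * 0.43 * 440^2 * 0.25 * 22.1 = 229972.6 N
a = 229972.6 / 185366 = 1.2406 m/s2
dV = 1.2406 * 25 = 31.0 m/s

31.0 m/s


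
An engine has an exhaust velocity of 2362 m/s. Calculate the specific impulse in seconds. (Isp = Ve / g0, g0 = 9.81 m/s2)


Isp = Ve / g0 = 2362 / 9.81 = 240.8 s

240.8 s


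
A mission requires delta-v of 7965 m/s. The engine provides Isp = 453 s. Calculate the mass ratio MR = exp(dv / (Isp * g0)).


Ve = 453 * 9.81 = 4443.93 m/s
MR = exp(7965 / 4443.93) = 6.003

6.003


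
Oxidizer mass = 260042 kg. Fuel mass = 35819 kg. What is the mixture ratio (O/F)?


MR = 260042 / 35819 = 7.26

7.26


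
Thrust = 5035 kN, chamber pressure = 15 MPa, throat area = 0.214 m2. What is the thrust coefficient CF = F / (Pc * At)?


CF = 5035000 / (15e6 * 0.214) = 1.57

1.57


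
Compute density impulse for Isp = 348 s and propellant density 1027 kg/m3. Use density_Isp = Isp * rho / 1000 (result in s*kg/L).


rho*Isp = 348 * 1027 / 1000 = 357 s*kg/L

357 s*kg/L


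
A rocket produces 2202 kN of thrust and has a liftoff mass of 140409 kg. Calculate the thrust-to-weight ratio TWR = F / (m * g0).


TWR = 2202000 / (140409 * 9.81) = 1.6

1.6


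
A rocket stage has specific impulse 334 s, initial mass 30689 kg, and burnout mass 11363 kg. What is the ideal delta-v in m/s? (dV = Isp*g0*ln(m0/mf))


Ve = 334 * 9.81 = 3276.54 m/s
dV = 3276.54 * ln(30689/11363) = 3255 m/s

3255 m/s


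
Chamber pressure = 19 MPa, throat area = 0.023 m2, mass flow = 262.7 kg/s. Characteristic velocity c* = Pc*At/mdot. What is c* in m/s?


c* = 19e6 * 0.023 / 262.7 = 1663 m/s

1663 m/s


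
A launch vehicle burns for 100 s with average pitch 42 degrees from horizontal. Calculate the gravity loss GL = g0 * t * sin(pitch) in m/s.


GL = 9.81 * 100 * sin(42 deg) = 656 m/s

656 m/s


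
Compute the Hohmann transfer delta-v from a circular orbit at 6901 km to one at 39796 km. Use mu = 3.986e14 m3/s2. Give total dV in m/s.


V1 = sqrt(mu/r1) = 7599.98 m/s
dV1 = V1*(sqrt(2*r2/(r1+r2)) - 1) = 2322.1 m/s
V2 = sqrt(mu/r2) = 3164.82 m/s
dV2 = V2*(1 - sqrt(2*r1/(r1+r2))) = 1444.24 m/s
Total dV = 3766 m/s

3766 m/s


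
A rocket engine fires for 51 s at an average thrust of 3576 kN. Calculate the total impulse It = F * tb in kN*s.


It = 3576 * 51 = 182376 kN*s

182376 kN*s


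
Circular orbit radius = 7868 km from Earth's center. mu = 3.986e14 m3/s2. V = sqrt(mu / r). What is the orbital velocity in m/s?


V = sqrt(3.986e14 / 7868000) = 7118 m/s

7118 m/s


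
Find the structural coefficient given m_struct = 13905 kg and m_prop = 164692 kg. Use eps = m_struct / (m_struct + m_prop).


eps = 13905 / (13905 + 164692) = 0.0779

0.0779


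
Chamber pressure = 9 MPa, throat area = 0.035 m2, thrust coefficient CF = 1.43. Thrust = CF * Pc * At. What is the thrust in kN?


F = 1.43 * 9e6 * 0.035 = 450450.0 N = 450.5 kN

450.5 kN


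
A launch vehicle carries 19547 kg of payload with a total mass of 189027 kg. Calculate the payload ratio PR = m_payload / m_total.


PR = 19547 / 189027 = 0.1034

0.1034


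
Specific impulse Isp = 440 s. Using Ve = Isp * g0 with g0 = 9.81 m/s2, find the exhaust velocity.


Ve = Isp * g0 = 440 * 9.81 = 4316.4 m/s

4316.4 m/s


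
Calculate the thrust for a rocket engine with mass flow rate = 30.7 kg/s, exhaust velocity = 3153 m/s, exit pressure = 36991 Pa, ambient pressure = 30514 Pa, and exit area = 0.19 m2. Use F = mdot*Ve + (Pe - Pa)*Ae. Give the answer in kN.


F = 30.7 * 3153 + (36991 - 30514) * 0.19 = 98028.0 N = 98.0 kN

98.0 kN


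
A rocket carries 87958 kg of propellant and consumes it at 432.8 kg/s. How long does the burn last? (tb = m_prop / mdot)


tb = 87958 / 432.8 = 203.2 s

203.2 s


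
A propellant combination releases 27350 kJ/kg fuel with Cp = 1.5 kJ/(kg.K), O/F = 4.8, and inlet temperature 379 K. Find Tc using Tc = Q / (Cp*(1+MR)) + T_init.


Tc = 27350 / (1.5 * (1 + 4.8)) + 379 = 3523 K

3523 K


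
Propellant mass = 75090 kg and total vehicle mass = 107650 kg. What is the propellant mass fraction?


PMF = 75090 / 107650 = 0.698

0.698


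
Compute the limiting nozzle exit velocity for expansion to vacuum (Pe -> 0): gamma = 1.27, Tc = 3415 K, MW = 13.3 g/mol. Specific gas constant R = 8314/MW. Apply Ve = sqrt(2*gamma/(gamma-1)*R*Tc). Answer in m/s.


R = 8314 / 13.3 = 625.11 J/(kg.K)
Ve = sqrt(2 * 1.27 / (1.27 - 1) * 625.11 * 3415) = 4481 m/s

4481 m/s


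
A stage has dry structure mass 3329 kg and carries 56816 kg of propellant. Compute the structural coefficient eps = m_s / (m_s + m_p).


eps = 3329 / (3329 + 56816) = 0.0553

0.0553


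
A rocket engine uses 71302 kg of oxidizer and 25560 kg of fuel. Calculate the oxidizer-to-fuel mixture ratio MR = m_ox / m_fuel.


MR = 71302 / 25560 = 2.79

2.79


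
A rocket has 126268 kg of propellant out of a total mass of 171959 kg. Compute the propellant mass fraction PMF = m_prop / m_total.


PMF = 126268 / 171959 = 0.734

0.734


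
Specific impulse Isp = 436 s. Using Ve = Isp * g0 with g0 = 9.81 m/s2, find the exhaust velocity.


Ve = Isp * g0 = 436 * 9.81 = 4277.2 m/s

4277.2 m/s


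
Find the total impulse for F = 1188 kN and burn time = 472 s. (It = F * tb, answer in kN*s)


It = 1188 * 472 = 560736 kN*s

560736 kN*s


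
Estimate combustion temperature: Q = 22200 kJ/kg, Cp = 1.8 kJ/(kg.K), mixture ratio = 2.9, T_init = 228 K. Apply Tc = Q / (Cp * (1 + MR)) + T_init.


Tc = 22200 / (1.8 * (1 + 2.9)) + 228 = 3390 K

3390 K


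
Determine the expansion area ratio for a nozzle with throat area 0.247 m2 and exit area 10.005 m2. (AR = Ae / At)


AR = 10.005 / 0.247 = 40.5

40.5


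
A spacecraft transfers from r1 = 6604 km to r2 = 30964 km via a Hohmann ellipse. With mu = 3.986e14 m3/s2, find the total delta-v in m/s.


V1 = sqrt(mu/r1) = 7769.0 m/s
dV1 = V1*(sqrt(2*r2/(r1+r2)) - 1) = 2205.69 m/s
V2 = sqrt(mu/r2) = 3587.9 m/s
dV2 = V2*(1 - sqrt(2*r1/(r1+r2))) = 1460.5 m/s
Total dV = 3666 m/s

3666 m/s


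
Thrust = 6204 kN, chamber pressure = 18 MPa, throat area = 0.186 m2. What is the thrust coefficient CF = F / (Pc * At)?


CF = 6204000 / (18e6 * 0.186) = 1.85

1.85
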